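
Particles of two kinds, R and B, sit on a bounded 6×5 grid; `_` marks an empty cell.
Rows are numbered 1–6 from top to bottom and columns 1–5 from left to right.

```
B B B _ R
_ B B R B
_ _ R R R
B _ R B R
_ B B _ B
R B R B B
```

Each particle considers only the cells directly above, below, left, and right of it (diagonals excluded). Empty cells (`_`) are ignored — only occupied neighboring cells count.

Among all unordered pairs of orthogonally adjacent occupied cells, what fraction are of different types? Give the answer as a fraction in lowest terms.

1/2

Scan each occupied cell's neighbors to the right and below so each pair is counted once.
From row 1: 1 unlike of 5 pairs (running 1/5).
From row 2: 4 unlike of 6 pairs (running 5/11).
From row 3: 1 unlike of 5 pairs (running 6/16).
From row 4: 4 unlike of 4 pairs (running 10/20).
From row 5: 1 unlike of 4 pairs (running 11/24).
From row 6: 3 unlike of 4 pairs (running 14/28).
Total adjacent occupied pairs: 28; unlike-type pairs: 14.
14/28 reduces to 1/2.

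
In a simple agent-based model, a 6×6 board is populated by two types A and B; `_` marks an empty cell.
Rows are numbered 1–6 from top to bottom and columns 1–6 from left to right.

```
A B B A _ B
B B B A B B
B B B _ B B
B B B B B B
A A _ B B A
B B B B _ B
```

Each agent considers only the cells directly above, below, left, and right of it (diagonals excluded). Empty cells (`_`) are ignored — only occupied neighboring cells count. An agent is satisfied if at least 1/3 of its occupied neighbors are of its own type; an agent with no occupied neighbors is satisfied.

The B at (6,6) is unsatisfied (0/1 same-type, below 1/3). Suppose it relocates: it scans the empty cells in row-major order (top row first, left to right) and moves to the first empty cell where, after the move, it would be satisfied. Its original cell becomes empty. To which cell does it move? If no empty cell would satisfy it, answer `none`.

(1,5)

Vacating (6,6). Empty cells in order:
  (1,5): 2/3 same-type → satisfied — stop here.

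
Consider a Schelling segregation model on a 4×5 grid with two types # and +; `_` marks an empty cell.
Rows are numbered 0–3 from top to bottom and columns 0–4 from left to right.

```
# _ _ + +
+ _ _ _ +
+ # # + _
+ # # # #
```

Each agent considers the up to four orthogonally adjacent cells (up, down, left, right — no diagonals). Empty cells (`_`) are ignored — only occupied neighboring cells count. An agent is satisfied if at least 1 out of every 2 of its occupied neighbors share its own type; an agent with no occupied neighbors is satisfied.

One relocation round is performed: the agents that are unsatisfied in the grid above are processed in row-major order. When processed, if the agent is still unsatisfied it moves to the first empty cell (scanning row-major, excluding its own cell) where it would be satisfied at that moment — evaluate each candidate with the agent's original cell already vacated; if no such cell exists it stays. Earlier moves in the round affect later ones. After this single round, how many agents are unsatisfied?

Initially unsatisfied (in order): (0,0), (2,3).
  (0,0) → (0,1).
  (2,3) → (0,0).
Resulting grid:
+ # _ + +
+ _ _ _ +
+ # # _ _
+ # # # #
Unsatisfied now: (0,1).

1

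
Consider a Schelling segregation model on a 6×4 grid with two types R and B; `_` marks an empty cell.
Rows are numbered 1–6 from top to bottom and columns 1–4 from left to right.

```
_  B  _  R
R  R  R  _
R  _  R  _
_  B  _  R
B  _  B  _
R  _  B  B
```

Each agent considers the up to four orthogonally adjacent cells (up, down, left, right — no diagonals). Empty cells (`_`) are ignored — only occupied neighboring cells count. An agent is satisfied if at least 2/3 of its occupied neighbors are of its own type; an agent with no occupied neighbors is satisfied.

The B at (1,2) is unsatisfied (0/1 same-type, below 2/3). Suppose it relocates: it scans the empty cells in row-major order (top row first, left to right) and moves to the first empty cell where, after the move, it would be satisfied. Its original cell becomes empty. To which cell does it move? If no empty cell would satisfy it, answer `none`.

(4,1)

Vacating (1,2). Empty cells in order:
  (1,1): 0/1 same-type → still unsatisfied.
  (1,3): 0/2 same-type → still unsatisfied.
  (2,4): 0/2 same-type → still unsatisfied.
  (3,2): 1/4 same-type → still unsatisfied.
  (3,4): 0/2 same-type → still unsatisfied.
  (4,1): 2/3 same-type → satisfied — stop here.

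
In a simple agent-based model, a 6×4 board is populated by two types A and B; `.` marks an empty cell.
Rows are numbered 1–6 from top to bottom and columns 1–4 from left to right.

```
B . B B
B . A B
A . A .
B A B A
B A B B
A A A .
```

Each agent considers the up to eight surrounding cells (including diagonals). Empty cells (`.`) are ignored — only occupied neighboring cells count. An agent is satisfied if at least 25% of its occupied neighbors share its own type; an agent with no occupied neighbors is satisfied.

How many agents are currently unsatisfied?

1

Row 1: (1,1)B 1/1 ok · (1,3)B 2/3 ok · (1,4)B 2/3 ok
Row 2: (2,1)B 1/2 ok · (2,3)A 1/4 ok · (2,4)B 2/4 ok
Row 3: (3,1)A 1/3 ok · (3,3)A 3/5 ok
Row 4: (4,1)B 1/4 ok · (4,2)A 3/7 ok · (4,3)B 2/6 ok · (4,4)A 1/4 ok
Row 5: (5,1)B 1/5 unhappy · (5,2)A 4/8 ok · (5,3)B 2/7 ok · (5,4)B 2/4 ok
Row 6: (6,1)A 2/3 ok · (6,2)A 3/5 ok · (6,3)A 2/4 ok
Unsatisfied: (5,1) — 1 in total.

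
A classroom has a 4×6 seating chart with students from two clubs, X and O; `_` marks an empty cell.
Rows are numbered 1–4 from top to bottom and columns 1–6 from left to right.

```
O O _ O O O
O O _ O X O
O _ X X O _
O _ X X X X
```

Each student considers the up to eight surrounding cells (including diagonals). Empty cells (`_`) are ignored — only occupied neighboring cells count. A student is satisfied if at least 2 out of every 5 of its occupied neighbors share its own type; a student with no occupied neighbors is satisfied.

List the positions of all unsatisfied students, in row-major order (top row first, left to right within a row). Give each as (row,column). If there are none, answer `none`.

(2,5), (3,5)

(1,1)O 3/3 ✓
(1,2)O 3/3 ✓
(1,4)O 2/3 ✓
(1,5)O 4/5 ✓
(1,6)O 2/3 ✓
(2,1)O 4/4 ✓
(2,2)O 4/5 ✓
(2,4)O 3/6 ✓
(2,5)X 1/7 ✗
(2,6)O 3/4 ✓
(3,1)O 3/3 ✓
(3,3)X 3/5 ✓
(3,4)X 5/7 ✓
(3,5)O 2/7 ✗
(4,1)O 1/1 ✓
(4,3)X 3/3 ✓
(4,4)X 4/5 ✓
(4,5)X 3/4 ✓
(4,6)X 1/2 ✓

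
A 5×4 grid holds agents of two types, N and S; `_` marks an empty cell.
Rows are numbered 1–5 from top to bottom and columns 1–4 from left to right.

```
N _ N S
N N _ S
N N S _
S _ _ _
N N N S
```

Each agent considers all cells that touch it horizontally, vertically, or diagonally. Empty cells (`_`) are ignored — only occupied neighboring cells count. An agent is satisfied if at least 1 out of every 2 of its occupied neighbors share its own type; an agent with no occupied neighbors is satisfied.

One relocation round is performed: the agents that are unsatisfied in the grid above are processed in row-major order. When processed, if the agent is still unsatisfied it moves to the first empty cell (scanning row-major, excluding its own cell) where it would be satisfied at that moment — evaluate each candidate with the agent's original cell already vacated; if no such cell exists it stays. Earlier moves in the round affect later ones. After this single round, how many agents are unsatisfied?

0

Initially unsatisfied (in order): (1,3), (3,3), (4,1), (5,4).
  (1,3) → (1,2).
  (3,3) → (1,3).
  (4,1) → (2,3).
  (5,4) → (3,3).
Resulting grid:
N N S S
N N S S
N N S _
_ _ _ _
N N N _
All satisfied now.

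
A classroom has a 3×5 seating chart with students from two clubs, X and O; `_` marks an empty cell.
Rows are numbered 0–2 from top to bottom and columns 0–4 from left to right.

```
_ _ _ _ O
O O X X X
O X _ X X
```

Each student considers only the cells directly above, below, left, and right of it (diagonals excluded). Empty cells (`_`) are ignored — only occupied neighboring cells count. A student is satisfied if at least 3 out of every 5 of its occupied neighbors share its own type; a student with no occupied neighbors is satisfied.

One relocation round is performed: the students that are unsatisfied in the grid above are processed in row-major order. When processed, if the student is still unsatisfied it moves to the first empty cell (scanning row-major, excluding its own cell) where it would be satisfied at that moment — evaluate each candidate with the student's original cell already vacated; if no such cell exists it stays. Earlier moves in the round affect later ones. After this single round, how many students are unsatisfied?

Initially unsatisfied (in order): (0,4), (1,1), (1,2), (2,0), (2,1).
  (0,4) → (0,0).
  (1,1) → (0,1).
  (1,2): now satisfied by earlier moves; stays.
  (2,0): no empty cell satisfies it; stays.
  (2,1) → (0,3).
Resulting grid:
O O _ X _
O _ X X X
O _ _ X X
All satisfied now.

0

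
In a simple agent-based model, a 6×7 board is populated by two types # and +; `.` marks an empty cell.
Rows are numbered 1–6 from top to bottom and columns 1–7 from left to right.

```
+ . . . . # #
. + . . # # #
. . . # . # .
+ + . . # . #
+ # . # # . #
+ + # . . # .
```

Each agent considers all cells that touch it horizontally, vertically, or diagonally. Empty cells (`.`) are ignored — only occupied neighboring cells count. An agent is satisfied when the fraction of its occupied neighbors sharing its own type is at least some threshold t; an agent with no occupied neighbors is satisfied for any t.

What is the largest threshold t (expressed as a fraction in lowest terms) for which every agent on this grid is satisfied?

Row 1: (1,1)+ 1/1 · (1,6)# 4/4 · (1,7)# 3/3
Row 2: (2,2)+ 1/1 · (2,5)# 4/4 · (2,6)# 5/5 · (2,7)# 4/4
Row 3: (3,4)# 2/2 · (3,6)# 5/5
Row 4: (4,1)+ 2/3 · (4,2)+ 2/3 · (4,5)# 4/4 · (4,7)# 2/2
Row 5: (5,1)+ 4/5 · (5,2)# 1/6 · (5,4)# 3/3 · (5,5)# 3/3 · (5,7)# 2/2
Row 6: (6,1)+ 2/3 · (6,2)+ 2/4 · (6,3)# 2/3 · (6,6)# 2/2
The smallest same-type fraction is 1/6 at (5,2), which reduces to 1/6. Any threshold above that leaves this agent unsatisfied.

1/6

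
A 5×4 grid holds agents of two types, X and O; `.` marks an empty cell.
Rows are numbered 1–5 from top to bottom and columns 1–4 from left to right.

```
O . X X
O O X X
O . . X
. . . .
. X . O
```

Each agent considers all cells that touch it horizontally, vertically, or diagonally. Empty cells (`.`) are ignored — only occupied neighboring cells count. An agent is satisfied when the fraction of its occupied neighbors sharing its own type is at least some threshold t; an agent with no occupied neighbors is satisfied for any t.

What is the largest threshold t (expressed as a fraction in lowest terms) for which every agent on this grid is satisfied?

(1,1)O 2/2
(1,3)X 3/4
(1,4)X 3/3
(2,1)O 3/3
(2,2)O 3/5
(2,3)X 4/5
(2,4)X 4/4
(3,1)O 2/2
(3,4)X 2/2
(5,2)X — no occupied neighbors
(5,4)O — no occupied neighbors
The smallest same-type fraction is 3/5 at (2,2), which reduces to 3/5. Any threshold above that leaves this agent unsatisfied.

3/5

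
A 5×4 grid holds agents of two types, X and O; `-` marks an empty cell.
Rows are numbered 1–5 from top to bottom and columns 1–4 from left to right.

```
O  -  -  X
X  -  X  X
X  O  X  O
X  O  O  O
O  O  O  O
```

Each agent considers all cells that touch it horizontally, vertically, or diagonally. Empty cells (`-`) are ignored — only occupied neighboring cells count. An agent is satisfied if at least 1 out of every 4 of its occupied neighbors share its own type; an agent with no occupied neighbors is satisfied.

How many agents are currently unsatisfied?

(1,1)O 0/1 ✗
(1,4)X 2/2 ✓
(2,1)X 1/3 ✓
(2,3)X 3/5 ✓
(2,4)X 3/4 ✓
(3,1)X 2/4 ✓
(3,2)O 2/7 ✓
(3,3)X 2/7 ✓
(3,4)O 2/5 ✓
(4,1)X 1/5 ✗
(4,2)O 5/8 ✓
(4,3)O 7/8 ✓
(4,4)O 4/5 ✓
(5,1)O 2/3 ✓
(5,2)O 4/5 ✓
(5,3)O 5/5 ✓
(5,4)O 3/3 ✓
Unsatisfied: (1,1), (4,1) — 2 in total.

2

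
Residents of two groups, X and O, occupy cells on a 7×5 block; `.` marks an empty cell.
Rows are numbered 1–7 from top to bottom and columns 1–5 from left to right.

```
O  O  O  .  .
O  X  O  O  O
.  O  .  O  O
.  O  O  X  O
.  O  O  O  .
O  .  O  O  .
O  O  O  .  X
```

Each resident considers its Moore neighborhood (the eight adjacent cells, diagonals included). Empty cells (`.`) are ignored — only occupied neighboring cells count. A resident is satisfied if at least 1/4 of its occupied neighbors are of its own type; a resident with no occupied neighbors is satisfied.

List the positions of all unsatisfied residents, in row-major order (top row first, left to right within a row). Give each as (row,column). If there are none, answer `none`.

(2,2), (4,4), (7,5)

(1,1)O 2/3 satisfied
(1,2)O 4/5 satisfied
(1,3)O 3/4 satisfied
(2,1)O 3/4 satisfied
(2,2)X 0/6 not
(2,3)O 5/6 satisfied
(2,4)O 5/5 satisfied
(2,5)O 3/3 satisfied
(3,2)O 4/5 satisfied
(3,4)O 6/7 satisfied
(3,5)O 4/5 satisfied
(4,2)O 4/4 satisfied
(4,3)O 6/7 satisfied
(4,4)X 0/6 not
(4,5)O 3/4 satisfied
(5,2)O 5/5 satisfied
(5,3)O 6/7 satisfied
(5,4)O 5/6 satisfied
(6,1)O 3/3 satisfied
(6,3)O 6/6 satisfied
(6,4)O 4/5 satisfied
(7,1)O 2/2 satisfied
(7,2)O 4/4 satisfied
(7,3)O 3/3 satisfied
(7,5)X 0/1 not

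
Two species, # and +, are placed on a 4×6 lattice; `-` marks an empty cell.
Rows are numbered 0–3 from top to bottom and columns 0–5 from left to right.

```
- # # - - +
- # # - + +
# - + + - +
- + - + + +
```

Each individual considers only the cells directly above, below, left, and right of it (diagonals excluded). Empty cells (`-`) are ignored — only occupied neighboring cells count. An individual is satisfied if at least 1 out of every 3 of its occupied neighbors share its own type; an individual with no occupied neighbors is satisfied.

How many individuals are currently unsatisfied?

Row 0: (0,1)# 2/2 ok · (0,2)# 2/2 ok · (0,5)+ 1/1 ok
Row 1: (1,1)# 2/2 ok · (1,2)# 2/3 ok · (1,4)+ 1/1 ok · (1,5)+ 3/3 ok
Row 2: (2,0)# 0/0 ok · (2,2)+ 1/2 ok · (2,3)+ 2/2 ok · (2,5)+ 2/2 ok
Row 3: (3,1)+ 0/0 ok · (3,3)+ 2/2 ok · (3,4)+ 2/2 ok · (3,5)+ 2/2 ok
Every one meets the threshold.

0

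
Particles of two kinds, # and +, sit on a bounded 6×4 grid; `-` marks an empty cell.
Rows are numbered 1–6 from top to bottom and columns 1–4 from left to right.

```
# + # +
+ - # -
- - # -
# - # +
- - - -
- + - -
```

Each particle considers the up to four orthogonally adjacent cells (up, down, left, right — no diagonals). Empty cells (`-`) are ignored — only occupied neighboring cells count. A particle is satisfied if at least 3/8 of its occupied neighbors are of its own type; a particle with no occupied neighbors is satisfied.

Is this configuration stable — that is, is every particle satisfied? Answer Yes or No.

(1,1)# 0/2 ✗
(1,2)+ 0/2 ✗
(1,3)# 1/3 ✗
(1,4)+ 0/1 ✗
(2,1)+ 0/1 ✗
(2,3)# 2/2 ✓
(3,3)# 2/2 ✓
(4,1)# 0/0 ✓
(4,3)# 1/2 ✓
(4,4)+ 0/1 ✗
(6,2)+ 0/0 ✓
For instance (1,1) has only 0/2 same-type neighbors, below 3/8.

No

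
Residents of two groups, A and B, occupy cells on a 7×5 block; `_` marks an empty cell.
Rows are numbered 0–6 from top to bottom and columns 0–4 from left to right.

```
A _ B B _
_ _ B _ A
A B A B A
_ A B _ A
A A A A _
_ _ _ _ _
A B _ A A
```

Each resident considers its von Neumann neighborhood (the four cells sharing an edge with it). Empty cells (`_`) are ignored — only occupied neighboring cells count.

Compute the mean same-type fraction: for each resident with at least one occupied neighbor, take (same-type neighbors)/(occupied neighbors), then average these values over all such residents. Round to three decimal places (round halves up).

(0,0)A — no occupied neighbors
(0,2)B 2/2
(0,3)B 1/1
(1,2)B 1/2
(1,4)A 1/1
(2,0)A 0/1
(2,1)B 0/3
(2,2)A 0/4
(2,3)B 0/2
(2,4)A 2/3
(3,1)A 1/3
(3,2)B 0/3
(3,4)A 1/1
(4,0)A 1/1
(4,1)A 3/3
(4,2)A 2/3
(4,3)A 1/1
(6,0)A 0/1
(6,1)B 0/1
(6,3)A 1/1
(6,4)A 1/1
Sum over 20 residents: 2/2 + 1/1 + 1/2 + 1/1 + 0/1 + 0/3 + 0/4 + 0/2 + 2/3 + 1/3 + 0/3 + 1/1 + 1/1 + 3/3 + 2/3 + 1/1 + 0/1 + 0/1 + 1/1 + 1/1 = 67/6; mean = 67/6 ÷ 20 = 67/120 = 0.558333… → 0.558.

0.558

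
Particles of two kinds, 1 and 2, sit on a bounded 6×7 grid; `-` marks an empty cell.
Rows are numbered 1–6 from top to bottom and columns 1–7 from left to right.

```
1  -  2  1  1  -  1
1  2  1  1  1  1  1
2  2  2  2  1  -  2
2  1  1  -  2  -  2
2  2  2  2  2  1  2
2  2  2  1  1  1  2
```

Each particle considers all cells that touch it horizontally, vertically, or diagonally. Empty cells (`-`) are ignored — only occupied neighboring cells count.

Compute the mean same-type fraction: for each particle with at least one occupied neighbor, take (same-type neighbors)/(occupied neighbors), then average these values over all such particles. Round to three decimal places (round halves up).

0.563

(1,1)1 1/2
(1,3)2 1/4
(1,4)1 4/5
(1,5)1 4/4
(1,7)1 2/2
(2,1)1 1/4
(2,2)2 4/7
(2,3)1 2/7
(2,4)1 5/8
(2,5)1 5/6
(2,6)1 5/6
(2,7)1 2/3
(3,1)2 3/5
(3,2)2 4/8
(3,3)2 3/7
(3,4)2 2/7
(3,5)1 3/5
(3,7)2 1/3
(4,1)2 4/5
(4,2)1 1/8
(4,3)1 1/7
(4,5)2 3/5
(4,7)2 2/3
(5,1)2 4/5
(5,2)2 6/8
(5,3)2 4/7
(5,4)2 4/7
(5,5)2 2/6
(5,6)1 2/7
(5,7)2 2/4
(6,1)2 3/3
(6,2)2 5/5
(6,3)2 4/5
(6,4)1 1/5
(6,5)1 3/5
(6,6)1 2/5
(6,7)2 1/3
Sum over 37 particles: 1/2 + 1/4 + 4/5 + 4/4 + 2/2 + 1/4 + 4/7 + 2/7 + 5/8 + 5/6 + 5/6 + 2/3 + 3/5 + 4/8 + 3/7 + 2/7 + 3/5 + 1/3 + 4/5 + 1/8 + 1/7 + 3/5 + 2/3 + 4/5 + 6/8 + 4/7 + 4/7 + 2/6 + 2/7 + 2/4 + 3/3 + 5/5 + 4/5 + 1/5 + 3/5 + 2/5 + 1/3 = 1459/70; mean = 1459/70 ÷ 37 = 1459/2590 = 0.563320… → 0.563.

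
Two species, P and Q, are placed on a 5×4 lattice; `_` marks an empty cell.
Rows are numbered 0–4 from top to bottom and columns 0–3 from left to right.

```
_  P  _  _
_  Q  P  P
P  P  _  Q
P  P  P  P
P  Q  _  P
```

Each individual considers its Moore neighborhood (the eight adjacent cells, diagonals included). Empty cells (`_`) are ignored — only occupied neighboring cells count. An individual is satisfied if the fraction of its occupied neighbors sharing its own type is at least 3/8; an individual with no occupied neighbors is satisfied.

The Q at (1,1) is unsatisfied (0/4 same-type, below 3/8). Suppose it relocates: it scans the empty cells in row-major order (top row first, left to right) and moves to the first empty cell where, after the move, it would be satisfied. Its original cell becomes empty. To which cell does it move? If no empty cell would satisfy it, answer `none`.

Vacating (1,1). Empty cells in order:
  (0,0): 0/1 same-type → still unsatisfied.
  (0,2): 0/3 same-type → still unsatisfied.
  (0,3): 0/2 same-type → still unsatisfied.
  (1,0): 0/3 same-type → still unsatisfied.
  (2,2): 1/7 same-type → still unsatisfied.
  (4,2): 1/5 same-type → still unsatisfied.

none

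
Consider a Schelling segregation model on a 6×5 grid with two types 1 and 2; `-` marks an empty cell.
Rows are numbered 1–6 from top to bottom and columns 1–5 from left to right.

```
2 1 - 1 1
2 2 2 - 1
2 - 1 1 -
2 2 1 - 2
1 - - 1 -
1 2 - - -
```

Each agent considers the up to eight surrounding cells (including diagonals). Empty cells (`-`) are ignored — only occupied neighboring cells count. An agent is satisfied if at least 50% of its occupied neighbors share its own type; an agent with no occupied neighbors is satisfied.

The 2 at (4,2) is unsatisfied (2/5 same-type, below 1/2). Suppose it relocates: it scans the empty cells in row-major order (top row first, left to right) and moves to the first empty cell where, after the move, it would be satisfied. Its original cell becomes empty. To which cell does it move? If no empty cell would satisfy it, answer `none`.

(1,3)

Vacating (4,2). Empty cells in order:
  (1,3): 2/4 same-type → satisfied — stop here.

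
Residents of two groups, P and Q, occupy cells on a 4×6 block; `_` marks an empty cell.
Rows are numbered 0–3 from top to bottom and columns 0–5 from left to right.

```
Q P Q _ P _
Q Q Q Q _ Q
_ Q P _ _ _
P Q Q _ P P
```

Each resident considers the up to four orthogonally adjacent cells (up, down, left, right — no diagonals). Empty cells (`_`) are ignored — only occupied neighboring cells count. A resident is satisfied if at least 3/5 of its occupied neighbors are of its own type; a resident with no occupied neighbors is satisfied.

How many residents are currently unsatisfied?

Row 0: (0,0)Q 1/2 ✗ · (0,1)P 0/3 ✗ · (0,2)Q 1/2 ✗ · (0,4)P 0/0 ✓
Row 1: (1,0)Q 2/2 ✓ · (1,1)Q 3/4 ✓ · (1,2)Q 3/4 ✓ · (1,3)Q 1/1 ✓ · (1,5)Q 0/0 ✓
Row 2: (2,1)Q 2/3 ✓ · (2,2)P 0/3 ✗
Row 3: (3,0)P 0/1 ✗ · (3,1)Q 2/3 ✓ · (3,2)Q 1/2 ✗ · (3,4)P 1/1 ✓ · (3,5)P 1/1 ✓
Unsatisfied: (0,0), (0,1), (0,2), (2,2), (3,0), (3,2) — 6 in total.

6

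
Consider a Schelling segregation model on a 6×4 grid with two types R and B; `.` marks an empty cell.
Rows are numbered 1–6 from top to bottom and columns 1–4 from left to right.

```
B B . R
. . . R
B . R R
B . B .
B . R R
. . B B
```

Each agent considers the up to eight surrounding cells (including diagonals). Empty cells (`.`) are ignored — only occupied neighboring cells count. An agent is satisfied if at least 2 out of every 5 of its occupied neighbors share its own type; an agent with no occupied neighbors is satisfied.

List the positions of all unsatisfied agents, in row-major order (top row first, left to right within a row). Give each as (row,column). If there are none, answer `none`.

(4,3), (5,3), (5,4), (6,3), (6,4)

(1,1)B 1/1 satisfied
(1,2)B 1/1 satisfied
(1,4)R 1/1 satisfied
(2,4)R 3/3 satisfied
(3,1)B 1/1 satisfied
(3,3)R 2/3 satisfied
(3,4)R 2/3 satisfied
(4,1)B 2/2 satisfied
(4,3)B 0/4 not
(5,1)B 1/1 satisfied
(5,3)R 1/4 not
(5,4)R 1/4 not
(6,3)B 1/3 not
(6,4)B 1/3 not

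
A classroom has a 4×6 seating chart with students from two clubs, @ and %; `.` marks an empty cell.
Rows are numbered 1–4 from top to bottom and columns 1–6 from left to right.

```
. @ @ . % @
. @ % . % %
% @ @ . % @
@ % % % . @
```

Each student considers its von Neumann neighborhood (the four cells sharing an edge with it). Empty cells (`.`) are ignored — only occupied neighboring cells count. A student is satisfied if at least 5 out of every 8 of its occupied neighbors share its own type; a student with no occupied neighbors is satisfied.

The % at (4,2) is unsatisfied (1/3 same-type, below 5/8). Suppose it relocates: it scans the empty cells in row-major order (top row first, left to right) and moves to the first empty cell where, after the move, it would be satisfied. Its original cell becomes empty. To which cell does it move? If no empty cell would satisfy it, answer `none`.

(2,4)

Vacating (4,2). Empty cells in order:
  (1,1): 0/1 same-type → still unsatisfied.
  (1,4): 1/2 same-type → still unsatisfied.
  (2,1): 1/2 same-type → still unsatisfied.
  (2,4): 2/2 same-type → satisfied — stop here.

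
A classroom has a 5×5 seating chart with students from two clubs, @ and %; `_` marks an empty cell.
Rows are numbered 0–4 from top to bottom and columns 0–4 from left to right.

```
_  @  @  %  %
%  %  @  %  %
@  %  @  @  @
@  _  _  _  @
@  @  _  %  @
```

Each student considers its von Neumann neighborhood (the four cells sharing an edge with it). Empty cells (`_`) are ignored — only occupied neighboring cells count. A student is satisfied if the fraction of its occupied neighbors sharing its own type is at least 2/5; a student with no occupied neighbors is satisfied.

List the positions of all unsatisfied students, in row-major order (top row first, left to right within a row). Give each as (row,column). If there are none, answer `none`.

Row 0: (0,1)@ 1/2 ✓ · (0,2)@ 2/3 ✓ · (0,3)% 2/3 ✓ · (0,4)% 2/2 ✓
Row 1: (1,0)% 1/2 ✓ · (1,1)% 2/4 ✓ · (1,2)@ 2/4 ✓ · (1,3)% 2/4 ✓ · (1,4)% 2/3 ✓
Row 2: (2,0)@ 1/3 ✗ · (2,1)% 1/3 ✗ · (2,2)@ 2/3 ✓ · (2,3)@ 2/3 ✓ · (2,4)@ 2/3 ✓
Row 3: (3,0)@ 2/2 ✓ · (3,4)@ 2/2 ✓
Row 4: (4,0)@ 2/2 ✓ · (4,1)@ 1/1 ✓ · (4,3)% 0/1 ✗ · (4,4)@ 1/2 ✓

(2,0), (2,1), (4,3)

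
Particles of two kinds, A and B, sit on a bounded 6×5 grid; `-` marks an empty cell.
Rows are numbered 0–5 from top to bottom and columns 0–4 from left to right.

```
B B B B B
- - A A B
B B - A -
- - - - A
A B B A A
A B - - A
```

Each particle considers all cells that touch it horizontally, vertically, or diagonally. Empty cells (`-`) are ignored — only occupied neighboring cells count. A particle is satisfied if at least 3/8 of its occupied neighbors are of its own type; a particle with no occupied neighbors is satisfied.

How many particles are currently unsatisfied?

4

Row 0: (0,0)B 1/1 ✓ · (0,1)B 2/3 ✓ · (0,2)B 2/4 ✓ · (0,3)B 3/5 ✓ · (0,4)B 2/3 ✓
Row 1: (1,2)A 2/6 ✗ · (1,3)A 2/6 ✗ · (1,4)B 2/4 ✓
Row 2: (2,0)B 1/1 ✓ · (2,1)B 1/2 ✓ · (2,3)A 3/4 ✓
Row 3: (3,4)A 3/3 ✓
Row 4: (4,0)A 1/3 ✗ · (4,1)B 2/4 ✓ · (4,2)B 2/3 ✓ · (4,3)A 3/4 ✓ · (4,4)A 3/3 ✓
Row 5: (5,0)A 1/3 ✗ · (5,1)B 2/4 ✓ · (5,4)A 2/2 ✓
Unsatisfied: (1,2), (1,3), (4,0), (5,0) — 4 in total.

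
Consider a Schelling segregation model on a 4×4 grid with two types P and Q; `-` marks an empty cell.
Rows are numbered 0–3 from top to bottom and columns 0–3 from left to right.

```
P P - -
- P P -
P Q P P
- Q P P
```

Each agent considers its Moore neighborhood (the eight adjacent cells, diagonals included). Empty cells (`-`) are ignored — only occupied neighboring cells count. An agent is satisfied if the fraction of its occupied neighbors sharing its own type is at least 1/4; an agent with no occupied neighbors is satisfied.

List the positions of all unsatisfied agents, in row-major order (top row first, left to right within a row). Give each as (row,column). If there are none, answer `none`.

(2,1)

(0,0)P 2/2 ok
(0,1)P 3/3 ok
(1,1)P 5/6 ok
(1,2)P 4/5 ok
(2,0)P 1/3 ok
(2,1)Q 1/6 unhappy
(2,2)P 5/7 ok
(2,3)P 4/4 ok
(3,1)Q 1/4 ok
(3,2)P 3/5 ok
(3,3)P 3/3 ok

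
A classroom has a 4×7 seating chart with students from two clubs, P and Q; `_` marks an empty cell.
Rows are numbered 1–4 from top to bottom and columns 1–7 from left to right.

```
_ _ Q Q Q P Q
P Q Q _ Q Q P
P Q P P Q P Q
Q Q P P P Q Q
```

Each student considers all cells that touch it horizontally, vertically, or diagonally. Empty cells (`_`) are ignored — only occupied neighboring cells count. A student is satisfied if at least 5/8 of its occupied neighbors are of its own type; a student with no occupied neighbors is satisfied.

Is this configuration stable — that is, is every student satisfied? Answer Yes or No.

(1,3)Q 3/3 satisfied
(1,4)Q 4/4 satisfied
(1,5)Q 3/4 satisfied
(1,6)P 1/5 not
(1,7)Q 1/3 not
(2,1)P 1/3 not
(2,2)Q 3/6 not
(2,3)Q 4/6 satisfied
(2,5)Q 4/7 not
(2,6)Q 5/8 satisfied
(2,7)P 2/5 not
(3,1)P 1/5 not
(3,2)Q 4/8 not
(3,3)P 3/7 not
(3,4)P 4/7 not
(3,5)Q 3/7 not
(3,6)P 2/8 not
(3,7)Q 3/5 not
(4,1)Q 2/3 satisfied
(4,2)Q 2/5 not
(4,3)P 3/5 not
(4,4)P 4/5 satisfied
(4,5)P 3/5 not
(4,6)Q 3/5 not
(4,7)Q 2/3 satisfied
For instance (1,6) has only 1/5 same-type neighbors, below 5/8.

No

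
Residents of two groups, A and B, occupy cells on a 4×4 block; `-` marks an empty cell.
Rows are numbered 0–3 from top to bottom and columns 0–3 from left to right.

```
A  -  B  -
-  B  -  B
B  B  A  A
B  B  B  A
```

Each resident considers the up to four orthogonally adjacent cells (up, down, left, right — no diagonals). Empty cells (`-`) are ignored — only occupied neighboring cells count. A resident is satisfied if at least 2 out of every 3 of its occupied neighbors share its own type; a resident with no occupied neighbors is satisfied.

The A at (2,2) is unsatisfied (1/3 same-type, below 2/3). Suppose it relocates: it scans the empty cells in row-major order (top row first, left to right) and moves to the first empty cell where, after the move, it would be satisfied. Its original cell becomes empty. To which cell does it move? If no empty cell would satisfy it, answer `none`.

none

Vacating (2,2). Empty cells in order:
  (0,1): 1/3 same-type → still unsatisfied.
  (0,3): 0/2 same-type → still unsatisfied.
  (1,0): 1/3 same-type → still unsatisfied.
  (1,2): 0/3 same-type → still unsatisfied.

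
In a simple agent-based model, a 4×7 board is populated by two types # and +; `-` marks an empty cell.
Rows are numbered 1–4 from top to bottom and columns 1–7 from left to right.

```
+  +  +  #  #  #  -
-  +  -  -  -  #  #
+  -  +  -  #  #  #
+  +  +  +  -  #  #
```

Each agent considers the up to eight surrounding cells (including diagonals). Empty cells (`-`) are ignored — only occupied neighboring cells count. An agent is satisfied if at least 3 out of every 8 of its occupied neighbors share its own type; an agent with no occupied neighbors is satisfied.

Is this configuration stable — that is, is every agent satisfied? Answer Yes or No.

Yes

(1,1)+ 2/2 ok
(1,2)+ 3/3 ok
(1,3)+ 2/3 ok
(1,4)# 1/2 ok
(1,5)# 3/3 ok
(1,6)# 3/3 ok
(2,2)+ 5/5 ok
(2,6)# 6/6 ok
(2,7)# 4/4 ok
(3,1)+ 3/3 ok
(3,3)+ 4/4 ok
(3,5)# 3/4 ok
(3,6)# 6/6 ok
(3,7)# 5/5 ok
(4,1)+ 2/2 ok
(4,2)+ 4/4 ok
(4,3)+ 3/3 ok
(4,4)+ 2/3 ok
(4,6)# 4/4 ok
(4,7)# 3/3 ok
All meet the threshold, so the configuration is stable.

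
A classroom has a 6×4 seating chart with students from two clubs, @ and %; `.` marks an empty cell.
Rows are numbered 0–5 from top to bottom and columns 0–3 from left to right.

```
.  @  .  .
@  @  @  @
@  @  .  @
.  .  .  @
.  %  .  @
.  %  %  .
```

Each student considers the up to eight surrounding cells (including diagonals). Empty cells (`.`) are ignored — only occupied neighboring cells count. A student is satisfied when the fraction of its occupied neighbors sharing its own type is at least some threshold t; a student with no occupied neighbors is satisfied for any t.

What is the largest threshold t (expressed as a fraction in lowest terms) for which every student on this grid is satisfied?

(0,1)@ 3/3
(1,0)@ 4/4
(1,1)@ 5/5
(1,2)@ 5/5
(1,3)@ 2/2
(2,0)@ 3/3
(2,1)@ 4/4
(2,3)@ 3/3
(3,3)@ 2/2
(4,1)% 2/2
(4,3)@ 1/2
(5,1)% 2/2
(5,2)% 2/3
The smallest same-type fraction is 1/2 at (4,3), which reduces to 1/2. Any threshold above that leaves this student unsatisfied.

1/2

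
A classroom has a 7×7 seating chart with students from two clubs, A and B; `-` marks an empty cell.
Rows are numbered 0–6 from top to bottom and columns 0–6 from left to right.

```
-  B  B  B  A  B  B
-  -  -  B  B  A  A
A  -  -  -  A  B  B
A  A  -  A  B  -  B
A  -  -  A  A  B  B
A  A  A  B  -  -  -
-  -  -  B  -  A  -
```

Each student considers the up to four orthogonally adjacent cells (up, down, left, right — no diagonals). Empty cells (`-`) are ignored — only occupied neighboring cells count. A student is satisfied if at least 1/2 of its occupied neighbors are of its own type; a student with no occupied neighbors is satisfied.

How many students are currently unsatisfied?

Row 0: (0,1)B 1/1 satisfied · (0,2)B 2/2 satisfied · (0,3)B 2/3 satisfied · (0,4)A 0/3 not · (0,5)B 1/3 not · (0,6)B 1/2 satisfied
Row 1: (1,3)B 2/2 satisfied · (1,4)B 1/4 not · (1,5)A 1/4 not · (1,6)A 1/3 not
Row 2: (2,0)A 1/1 satisfied · (2,4)A 0/3 not · (2,5)B 1/3 not · (2,6)B 2/3 satisfied
Row 3: (3,0)A 3/3 satisfied · (3,1)A 1/1 satisfied · (3,3)A 1/2 satisfied · (3,4)B 0/3 not · (3,6)B 2/2 satisfied
Row 4: (4,0)A 2/2 satisfied · (4,3)A 2/3 satisfied · (4,4)A 1/3 not · (4,5)B 1/2 satisfied · (4,6)B 2/2 satisfied
Row 5: (5,0)A 2/2 satisfied · (5,1)A 2/2 satisfied · (5,2)A 1/2 satisfied · (5,3)B 1/3 not
Row 6: (6,3)B 1/1 satisfied · (6,5)A 0/0 satisfied
Unsatisfied: (0,4), (0,5), (1,4), (1,5), (1,6), (2,4), (2,5), (3,4), (4,4), (5,3) — 10 in total.

10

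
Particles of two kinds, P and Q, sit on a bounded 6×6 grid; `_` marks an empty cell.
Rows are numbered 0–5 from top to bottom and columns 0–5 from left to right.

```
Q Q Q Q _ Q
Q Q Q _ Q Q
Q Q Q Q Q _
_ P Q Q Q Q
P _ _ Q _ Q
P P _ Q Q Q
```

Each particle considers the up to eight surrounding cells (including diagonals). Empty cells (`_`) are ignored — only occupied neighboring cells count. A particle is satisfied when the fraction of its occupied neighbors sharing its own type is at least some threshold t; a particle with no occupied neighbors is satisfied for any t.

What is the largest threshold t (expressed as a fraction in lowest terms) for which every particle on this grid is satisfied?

1/5

Row 0: (0,0)Q 3/3 · (0,1)Q 5/5 · (0,2)Q 4/4 · (0,3)Q 3/3 · (0,5)Q 2/2
Row 1: (1,0)Q 5/5 · (1,1)Q 8/8 · (1,2)Q 7/7 · (1,4)Q 5/5 · (1,5)Q 3/3
Row 2: (2,0)Q 3/4 · (2,1)Q 6/7 · (2,2)Q 6/7 · (2,3)Q 7/7 · (2,4)Q 6/6
Row 3: (3,1)P 1/5 · (3,2)Q 5/6 · (3,3)Q 6/6 · (3,4)Q 6/6 · (3,5)Q 3/3
Row 4: (4,0)P 3/3 · (4,3)Q 5/5 · (4,5)Q 4/4
Row 5: (5,0)P 2/2 · (5,1)P 2/2 · (5,3)Q 2/2 · (5,4)Q 4/4 · (5,5)Q 2/2
The smallest same-type fraction is 1/5 at (3,1), which reduces to 1/5. Any threshold above that leaves this particle unsatisfied.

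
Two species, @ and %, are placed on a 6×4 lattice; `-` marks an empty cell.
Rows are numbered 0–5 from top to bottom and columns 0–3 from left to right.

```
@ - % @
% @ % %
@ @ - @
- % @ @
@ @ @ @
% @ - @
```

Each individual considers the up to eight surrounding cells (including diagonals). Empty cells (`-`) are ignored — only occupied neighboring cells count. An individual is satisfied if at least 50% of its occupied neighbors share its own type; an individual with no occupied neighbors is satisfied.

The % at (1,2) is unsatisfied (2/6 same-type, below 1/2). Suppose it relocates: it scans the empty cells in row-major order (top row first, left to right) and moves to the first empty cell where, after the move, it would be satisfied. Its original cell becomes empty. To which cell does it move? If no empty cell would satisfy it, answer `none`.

Vacating (1,2). Empty cells in order:
  (0,1): 2/4 same-type → satisfied — stop here.

(0,1)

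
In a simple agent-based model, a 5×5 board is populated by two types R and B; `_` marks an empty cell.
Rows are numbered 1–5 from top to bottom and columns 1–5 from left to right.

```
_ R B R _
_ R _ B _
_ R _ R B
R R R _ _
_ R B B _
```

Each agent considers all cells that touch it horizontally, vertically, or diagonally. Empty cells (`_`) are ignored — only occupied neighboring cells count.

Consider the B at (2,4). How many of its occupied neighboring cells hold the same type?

Occupied neighbors of (2,4): (1,3)=B, (1,4)=R, (3,4)=R, (3,5)=B.
Same type (B): 2 of 4.

2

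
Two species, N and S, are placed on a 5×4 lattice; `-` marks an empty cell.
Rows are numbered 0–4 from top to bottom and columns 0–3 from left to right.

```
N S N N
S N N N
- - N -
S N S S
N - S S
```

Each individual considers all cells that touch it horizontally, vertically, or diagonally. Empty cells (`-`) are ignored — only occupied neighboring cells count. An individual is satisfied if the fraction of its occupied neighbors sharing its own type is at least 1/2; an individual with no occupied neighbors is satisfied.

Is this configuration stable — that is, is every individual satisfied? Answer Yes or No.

Row 0: (0,0)N 1/3 not · (0,1)S 1/5 not · (0,2)N 4/5 satisfied · (0,3)N 3/3 satisfied
Row 1: (1,0)S 1/3 not · (1,1)N 4/6 satisfied · (1,2)N 5/6 satisfied · (1,3)N 4/4 satisfied
Row 2: (2,2)N 4/6 satisfied
Row 3: (3,0)S 0/2 not · (3,1)N 2/5 not · (3,2)S 3/5 satisfied · (3,3)S 3/4 satisfied
Row 4: (4,0)N 1/2 satisfied · (4,2)S 3/4 satisfied · (4,3)S 3/3 satisfied
For instance (0,0) has only 1/3 same-type neighbors, below 1/2.

No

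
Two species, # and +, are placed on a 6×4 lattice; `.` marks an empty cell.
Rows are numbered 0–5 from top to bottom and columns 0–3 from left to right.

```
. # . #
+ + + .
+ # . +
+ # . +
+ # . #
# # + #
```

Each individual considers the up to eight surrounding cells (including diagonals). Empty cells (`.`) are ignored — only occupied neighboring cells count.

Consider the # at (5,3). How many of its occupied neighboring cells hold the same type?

1

Occupied neighbors of (5,3): (4,3)=#, (5,2)=+.
Same type (#): 1 of 2.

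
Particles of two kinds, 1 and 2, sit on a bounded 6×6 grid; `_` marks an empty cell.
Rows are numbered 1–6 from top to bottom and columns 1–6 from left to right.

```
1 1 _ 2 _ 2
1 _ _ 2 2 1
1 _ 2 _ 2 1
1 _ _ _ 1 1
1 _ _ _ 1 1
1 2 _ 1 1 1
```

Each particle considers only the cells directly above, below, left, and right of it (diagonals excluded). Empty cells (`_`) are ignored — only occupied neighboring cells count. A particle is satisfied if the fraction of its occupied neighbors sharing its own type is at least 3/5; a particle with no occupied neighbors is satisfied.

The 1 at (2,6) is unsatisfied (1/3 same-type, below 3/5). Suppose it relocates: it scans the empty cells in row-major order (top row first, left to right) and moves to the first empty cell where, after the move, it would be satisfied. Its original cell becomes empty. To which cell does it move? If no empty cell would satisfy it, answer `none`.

Vacating (2,6). Empty cells in order:
  (1,3): 1/2 same-type → still unsatisfied.
  (1,5): 0/3 same-type → still unsatisfied.
  (2,2): 2/2 same-type → satisfied — stop here.

(2,2)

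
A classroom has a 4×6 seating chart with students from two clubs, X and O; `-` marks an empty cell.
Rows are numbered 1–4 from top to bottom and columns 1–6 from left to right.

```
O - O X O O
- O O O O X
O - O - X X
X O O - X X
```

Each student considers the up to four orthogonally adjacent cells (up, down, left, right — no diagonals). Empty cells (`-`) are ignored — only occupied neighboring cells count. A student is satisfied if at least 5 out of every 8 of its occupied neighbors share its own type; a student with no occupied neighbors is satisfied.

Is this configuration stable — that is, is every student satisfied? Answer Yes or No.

Row 1: (1,1)O 0/0 ✓ · (1,3)O 1/2 ✗ · (1,4)X 0/3 ✗ · (1,5)O 2/3 ✓ · (1,6)O 1/2 ✗
Row 2: (2,2)O 1/1 ✓ · (2,3)O 4/4 ✓ · (2,4)O 2/3 ✓ · (2,5)O 2/4 ✗ · (2,6)X 1/3 ✗
Row 3: (3,1)O 0/1 ✗ · (3,3)O 2/2 ✓ · (3,5)X 2/3 ✓ · (3,6)X 3/3 ✓
Row 4: (4,1)X 0/2 ✗ · (4,2)O 1/2 ✗ · (4,3)O 2/2 ✓ · (4,5)X 2/2 ✓ · (4,6)X 2/2 ✓
For instance (1,3) has only 1/2 same-type neighbors, below 5/8.

No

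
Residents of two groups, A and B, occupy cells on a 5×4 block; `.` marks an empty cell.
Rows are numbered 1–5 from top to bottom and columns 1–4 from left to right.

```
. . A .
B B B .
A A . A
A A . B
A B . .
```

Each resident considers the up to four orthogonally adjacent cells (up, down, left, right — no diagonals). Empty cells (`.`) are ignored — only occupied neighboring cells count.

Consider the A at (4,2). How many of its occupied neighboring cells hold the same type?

2

Occupied neighbors of (4,2): (3,2)=A, (5,2)=B, (4,1)=A.
Same type (A): 2 of 3.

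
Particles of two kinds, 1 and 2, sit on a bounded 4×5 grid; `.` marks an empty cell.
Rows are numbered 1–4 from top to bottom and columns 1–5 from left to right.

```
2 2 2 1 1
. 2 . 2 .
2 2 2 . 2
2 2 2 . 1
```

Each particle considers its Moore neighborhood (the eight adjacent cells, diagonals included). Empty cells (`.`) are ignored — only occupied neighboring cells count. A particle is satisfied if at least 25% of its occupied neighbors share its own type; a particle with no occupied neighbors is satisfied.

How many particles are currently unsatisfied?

Row 1: (1,1)2 2/2 ✓ · (1,2)2 3/3 ✓ · (1,3)2 3/4 ✓ · (1,4)1 1/3 ✓ · (1,5)1 1/2 ✓
Row 2: (2,2)2 6/6 ✓ · (2,4)2 3/5 ✓
Row 3: (3,1)2 4/4 ✓ · (3,2)2 6/6 ✓ · (3,3)2 5/5 ✓ · (3,5)2 1/2 ✓
Row 4: (4,1)2 3/3 ✓ · (4,2)2 5/5 ✓ · (4,3)2 3/3 ✓ · (4,5)1 0/1 ✗
Unsatisfied: (4,5) — 1 in total.

1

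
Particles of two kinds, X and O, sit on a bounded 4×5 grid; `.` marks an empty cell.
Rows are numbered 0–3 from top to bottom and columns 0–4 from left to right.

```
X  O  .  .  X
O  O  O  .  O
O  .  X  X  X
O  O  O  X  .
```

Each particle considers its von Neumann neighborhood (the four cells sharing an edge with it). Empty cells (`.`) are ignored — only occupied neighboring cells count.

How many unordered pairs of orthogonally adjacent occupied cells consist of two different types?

Scan each occupied cell's neighbors to the right and below so each pair is counted once.
From row 0: 3 unlike of 4 pairs (running 3/4).
From row 1: 2 unlike of 5 pairs (running 5/9).
From row 2: 1 unlike of 5 pairs (running 6/14).
From row 3: 1 unlike of 3 pairs (running 7/17).
Total adjacent occupied pairs: 17; unlike-type pairs: 7.

7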